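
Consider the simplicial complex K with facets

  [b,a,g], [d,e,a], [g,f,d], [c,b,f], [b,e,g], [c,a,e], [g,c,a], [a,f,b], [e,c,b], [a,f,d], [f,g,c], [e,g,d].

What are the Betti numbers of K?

Fix the vertex order a < b < c < d < e < f < g and write every simplex with vertices in increasing order. Then dim K = 2 and the simplices of K are:

  0-simplices (7): a, b, c, d, e, f, g
  1-simplices (18): ab, ac, ad, ae, af, ag, bc, be, bf, bg, ce, cf, cg, de, df, dg, eg, fg
  2-simplices (12): abf, abg, ace, acg, ade, adf, bce, bcf, beg, cfg, deg, dfg

so the chain groups are C_0 ≅ Z^7, C_1 ≅ Z^18, C_2 ≅ Z^12.

∂_1: C_1 → C_0 sends each edge [p,q] (with p < q) to q − p.
The 7×18 boundary matrix has rank 6 and Smith normal form diag(1,1,1,1,1,1).

The boundary map ∂_2: C_2 → C_1 maps a triangle to the signed sum of its edges. For instance
  ∂ade = de − ae + ad,
  ∂bcf = cf − bf + bc.
The resulting 18×12 matrix has rank 12, and its Smith normal form has invariant factors (1,1,1,1,1,1,1,1,1,1,1,2).

From H_k ≅ ker(∂_k) / im(∂_{k+1}) we obtain:

  H_0: rank C_0 − rank ∂_1 = 7 − 6 = 1, and the invariant factors of ∂_1 are all 1, so H_0 ≅ Z.
  H_1: rank ker ∂_1 − rank ∂_2 = (18 − 6) − 12 = 0, and ∂_2 has invariant factor 2 > 1, so H_1 ≅ Z/2.
  H_2: rank ker ∂_2 − rank ∂_3 = (12 − 12) − 0 = 0, and there is no ∂_3, so H_2 ≅ 0.

(K is a triangulation of the real projective plane RP^2.)

Hence the Betti numbers are b_0 = 1, b_1 = 0, b_2 = 0.

b_0 = 1, b_1 = 0, b_2 = 0.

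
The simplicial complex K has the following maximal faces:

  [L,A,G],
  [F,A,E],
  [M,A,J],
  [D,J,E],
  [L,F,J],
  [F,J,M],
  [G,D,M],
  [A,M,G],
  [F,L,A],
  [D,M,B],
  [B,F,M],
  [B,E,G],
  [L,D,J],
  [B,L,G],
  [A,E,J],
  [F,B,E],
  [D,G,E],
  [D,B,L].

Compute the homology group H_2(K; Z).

K has 9 vertices, 27 edges, 18 triangles.
rank ∂_2 = 18, rank ∂_3 = 0 ⇒ b_2 = 18 − 18 − 0 = 0. So H_2 ≅ 0.

H_2 = 0.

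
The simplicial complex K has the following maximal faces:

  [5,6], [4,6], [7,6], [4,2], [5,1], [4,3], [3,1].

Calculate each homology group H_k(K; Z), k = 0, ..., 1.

H_0 ≅ Z,  H_1 ≅ Z.

Take the total order 1 < 2 < 3 < 4 < 5 < 6 < 7 on the vertex set. Then K (dimension 1) consists of the simplices:

  0-simplices (7): [1], [2], [3], [4], [5], [6], [7]
  1-simplices (7): [1,3], [1,5], [2,4], [3,4], [4,6], [5,6], [6,7]

so the chain groups are C_0 ≅ Z^7, C_1 ≅ Z^7.

The boundary map ∂_1: C_1 → C_0 is given by ∂[p,q] = [q] − [p]. For instance
  ∂[6,7] = [7] − [6].
The 7×7 boundary matrix has rank 6 and Smith normal form diag(1,1,1,1,1,1).

Reading off H_k = ker ∂_k / im ∂_{k+1}:

  H_0: rank C_0 − rank ∂_1 = 7 − 6 = 1, and the invariant factors of ∂_1 are all 1, so H_0 ≅ Z.
  H_1: rank ker ∂_1 − rank ∂_2 = (7 − 6) − 0 = 1, and there is no ∂_2, so H_1 ≅ Z.

As a check, the Euler characteristic is 7 − 7 = 0, which agrees with 1 − 1 = 0.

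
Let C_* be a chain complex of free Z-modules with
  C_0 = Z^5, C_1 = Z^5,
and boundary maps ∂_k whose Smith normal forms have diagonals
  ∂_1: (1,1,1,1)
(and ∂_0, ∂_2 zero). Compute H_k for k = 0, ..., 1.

H_0: b_0 = 5 − 0 − 4 = 1; torsion from ∂_1 factors > 1: none. So H_0 = Z.
H_1: b_1 = 5 − 4 − 0 = 1; torsion from ∂_2 factors > 1: none. So H_1 = Z.

H_0 = Z,  H_1 = Z.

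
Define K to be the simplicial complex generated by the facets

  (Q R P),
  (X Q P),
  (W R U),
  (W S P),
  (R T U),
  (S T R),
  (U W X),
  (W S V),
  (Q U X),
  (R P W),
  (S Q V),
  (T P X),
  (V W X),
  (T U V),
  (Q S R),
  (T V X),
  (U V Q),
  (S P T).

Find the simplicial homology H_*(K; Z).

H_0 ≅ Z,  H_1 ≅ Z ⊕ Z/2,  H_2 = 0.

K has 9 vertices, 27 edges, 18 triangles.
rank ∂_0 = 0, rank ∂_1 = 8 ⇒ b_0 = 9 − 0 − 8 = 1; all invariant factors of ∂_1 are 1 so no torsion. So H_0 = Z.
rank ∂_1 = 8, rank ∂_2 = 18 ⇒ b_1 = 27 − 8 − 18 = 1; ∂_2 has invariant factor(s) [2] giving torsion. So H_1 = Z ⊕ Z/2.
rank ∂_2 = 18, rank ∂_3 = 0 ⇒ b_2 = 18 − 18 − 0 = 0. So H_2 = 0.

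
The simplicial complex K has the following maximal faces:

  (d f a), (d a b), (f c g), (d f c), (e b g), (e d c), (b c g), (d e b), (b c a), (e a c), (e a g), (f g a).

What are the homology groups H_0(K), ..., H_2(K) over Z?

H_0 = Z,  H_1 = Z_2,  H_2 = 0.

Fix the vertex order a < b < c < d < e < f < g and write every simplex with vertices in increasing order. Then dim K = 2 and the simplices of K are:

  0-simplices (7): a, b, c, d, e, f, g
  1-simplices (18): ab, ac, ad, ae, af, ag, bc, bd, be, bg, cd, ce, cf, cg, de, df, eg, fg
  2-simplices (12): abc, abd, ace, adf, aeg, afg, bcg, bde, beg, cde, cdf, cfg

so the chain groups are C_0 ≅ Z^7, C_1 ≅ Z^18, C_2 ≅ Z^12.

The boundary map ∂_1: C_1 → C_0 sends each edge [p,q] (with p < q) to q − p. For instance
  ∂cd = d − c.
This gives a 7×18 integer matrix of rank 6; reducing to Smith normal form yields diagonal entries (1,1,1,1,1,1).

Boundary ∂_2: C_2 → C_1 acts by ∂[p,q,r] = [q,r] − [p,r] + [p,q]. For instance
  ∂abd = bd − ad + ab,
  ∂aeg = eg − ag + ae.
The 18×12 boundary matrix has rank 12 and Smith normal form diag(1,1,1,1,1,1,1,1,1,1,1,2).

Now H_k = ker ∂_k / im ∂_{k+1}, so:

  H_0: rank C_0 − rank ∂_1 = 7 − 6 = 1, and the invariant factors of ∂_1 are all 1, so H_0 = Z.
  H_1: rank ker ∂_1 − rank ∂_2 = (18 − 6) − 12 = 0, and ∂_2 has invariant factor 2 > 1, so H_1 = Z_2.
  H_2: rank ker ∂_2 − rank ∂_3 = (12 − 12) − 0 = 0, and there is no ∂_3, so H_2 = 0.

(K is a triangulation of the real projective plane RP^2.)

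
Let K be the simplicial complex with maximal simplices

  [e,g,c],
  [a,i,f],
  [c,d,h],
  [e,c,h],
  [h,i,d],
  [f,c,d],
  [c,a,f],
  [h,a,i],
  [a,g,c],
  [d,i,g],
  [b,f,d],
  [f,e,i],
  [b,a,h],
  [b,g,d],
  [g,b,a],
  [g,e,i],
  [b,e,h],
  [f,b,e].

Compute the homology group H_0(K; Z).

H_0 ≅ Z.

Order the vertices as a < b < c < d < e < f < g < h < i. Listing each simplex with vertices in this order, K has dimension 2 with simplices:

  0-simplices (9): a, b, c, d, e, f, g, h, i
  1-simplices (27): ab, ac, af, ag, ah, ai, bd, be, bf, bg, bh, cd, ce, cf, cg, ch, df, dg, dh, di, ef, eg, eh, ei, fi, gi, hi
  2-simplices (18): abg, abh, acf, acg, afi, ahi, bdf, bdg, bef, beh, cdf, cdh, ceg, ceh, dgi, dhi, efi, egi

giving chain groups C_0 ≅ Z^9, C_1 ≅ Z^27, C_2 ≅ Z^18.

∂_1: C_1 → C_0 maps an edge to its endpoints' difference, ∂[p,q] = q − p. For instance
  ∂ce = e − c.
As a 9×27 matrix over Z this has rank 8, with invariant factors (1,1,1,1,1,1,1,1).

The boundary map ∂_2: C_2 → C_1 acts by ∂[p,q,r] = [q,r] − [p,r] + [p,q]. For instance
  ∂dhi = hi − di + dh,
  ∂egi = gi − ei + eg.
As a 27×18 matrix over Z this has rank 17, with invariant factors (1,1,1,1,1,1,1,1,1,1,1,1,1,1,1,1,1).

Now H_k = ker ∂_k / im ∂_{k+1}, so:

  H_0: rank C_0 − rank ∂_1 = 9 − 8 = 1, and the invariant factors of ∂_1 are all 1, so H_0 ≅ Z.

(K is a triangulation of the torus T^2.)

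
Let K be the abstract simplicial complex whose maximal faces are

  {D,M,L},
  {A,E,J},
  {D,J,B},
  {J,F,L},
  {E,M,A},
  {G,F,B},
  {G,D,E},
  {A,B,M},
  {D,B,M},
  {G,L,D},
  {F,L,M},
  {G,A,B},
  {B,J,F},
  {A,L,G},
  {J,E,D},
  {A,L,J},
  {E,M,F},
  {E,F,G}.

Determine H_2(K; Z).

H_2 = Z.

Take the total order A < B < D < E < F < G < J < L < M on the vertex set. Then K (dimension 2) consists of the simplices:

  0-simplices (9): A, B, D, E, F, G, J, L, M
  1-simplices (27): AB, AE, AG, AJ, AL, AM, BD, BF, BG, BJ, BM, DE, DG, DJ, DL, DM, EF, EG, EJ, EM, FG, FJ, FL, FM, GL, JL, LM
  2-simplices (18): ABG, ABM, AEJ, AEM, AGL, AJL, BDJ, BDM, BFG, BFJ, DEG, DEJ, DGL, DLM, EFG, EFM, FJL, FLM

so the chain groups are C_0 ≅ Z^9, C_1 ≅ Z^27, C_2 ≅ Z^18.

∂_1: C_1 → C_0 maps an edge to its endpoints' difference, ∂[p,q] = q − p.
The 9×27 boundary matrix has rank 8 and Smith normal form diag(1,1,1,1,1,1,1,1).

∂_2: C_2 → C_1 maps a triangle to the signed sum of its edges. For instance
  ∂BFG = FG − BG + BF,
  ∂EFM = FM − EM + EF.
The resulting 27×18 matrix has rank 17, and its Smith normal form has invariant factors (1,1,1,1,1,1,1,1,1,1,1,1,1,1,1,1,1).

Reading off H_k = ker ∂_k / im ∂_{k+1}:

  H_2: rank ker ∂_2 − rank ∂_3 = (18 − 17) − 0 = 1, and there is no ∂_3, so H_2 = Z.

(K is a triangulation of the torus T^2.)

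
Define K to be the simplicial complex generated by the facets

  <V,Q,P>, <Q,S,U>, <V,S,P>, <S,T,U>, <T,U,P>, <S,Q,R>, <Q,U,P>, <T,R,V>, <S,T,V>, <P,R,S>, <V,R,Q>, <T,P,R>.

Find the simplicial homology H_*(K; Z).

We work with the vertex ordering P < Q < R < S < T < U < V. The simplices of K, each written with vertices in increasing order, are:

  0-simplices (7): P, Q, R, S, T, U, V
  1-simplices (18): PQ, PR, PS, PT, PU, PV, QR, QS, QU, QV, RS, RT, RV, ST, SU, SV, TU, TV
  2-simplices (12): PQU, PQV, PRS, PRT, PSV, PTU, QRS, QRV, QSU, RTV, STU, STV

Hence C_0 ≅ Z^7, C_1 ≅ Z^18, C_2 ≅ Z^12.

Boundary ∂_1: C_1 → C_0 is given by ∂[p,q] = [q] − [p]. For instance
  ∂QR = R − Q.
As a 7×18 matrix over Z this has rank 6, with invariant factors (1,1,1,1,1,1).

Boundary ∂_2: C_2 → C_1 sends each 2-simplex [p,q,r] to [q,r] − [p,r] + [p,q]. For instance
  ∂QSU = SU − QU + QS,
  ∂QRV = RV − QV + QR.
The resulting 18×12 matrix has rank 12, and its Smith normal form has invariant factors (1,1,1,1,1,1,1,1,1,1,1,2).

Now H_k = ker ∂_k / im ∂_{k+1}, so:

  H_0: rank C_0 − rank ∂_1 = 7 − 6 = 1, and the invariant factors of ∂_1 are all 1, so H_0 = Z.
  H_1: rank ker ∂_1 − rank ∂_2 = (18 − 6) − 12 = 0, and ∂_2 has invariant factor 2 > 1, so H_1 = Z/2.
  H_2: rank ker ∂_2 − rank ∂_3 = (12 − 12) − 0 = 0, and there is no ∂_3, so H_2 = 0.

H_0 ≅ Z,  H_1 ≅ Z/2,  H_2 = 0.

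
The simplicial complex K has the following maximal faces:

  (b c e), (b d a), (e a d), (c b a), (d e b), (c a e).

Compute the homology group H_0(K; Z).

Fix the vertex order a < b < c < d < e and write every simplex with vertices in increasing order. Then dim K = 2 and the simplices of K are:

  0-simplices (5): a, b, c, d, e
  1-simplices (9): ab, ac, ad, ae, bc, bd, be, ce, de
  2-simplices (6): abc, abd, ace, ade, bce, bde

so the chain groups are C_0 ≅ Z^5, C_1 ≅ Z^9, C_2 ≅ Z^6.

Boundary ∂_1: C_1 → C_0 sends each edge [p,q] (with p < q) to q − p. For instance
  ∂ac = c − a.
The 5×9 boundary matrix has rank 4 and Smith normal form diag(1,1,1,1).

The boundary map ∂_2: C_2 → C_1 sends each 2-simplex [p,q,r] to [q,r] − [p,r] + [p,q]. For instance
  ∂abc = bc − ac + ab,
  ∂ace = ce − ae + ac.
The 9×6 boundary matrix has rank 5 and Smith normal form diag(1,1,1,1,1).

Computing H_k = (kernel of ∂_k) / (image of ∂_{k+1}):

  H_0: rank C_0 − rank ∂_1 = 5 − 4 = 1, and the invariant factors of ∂_1 are all 1, so H_0 ≅ Z.

(K is a triangulation of the 2-sphere S^2.)

H_0 ≅ Z.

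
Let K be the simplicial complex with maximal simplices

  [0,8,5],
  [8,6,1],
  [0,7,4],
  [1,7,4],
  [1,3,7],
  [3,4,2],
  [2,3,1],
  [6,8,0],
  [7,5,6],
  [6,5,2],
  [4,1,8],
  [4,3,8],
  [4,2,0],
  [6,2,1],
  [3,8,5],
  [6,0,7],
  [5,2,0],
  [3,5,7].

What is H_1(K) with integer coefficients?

We work with the vertex ordering 0 < 1 < 2 < 3 < 4 < 5 < 6 < 7 < 8. The simplices of K, each written with vertices in increasing order, are:

  0-simplices (9): [0], [1], [2], [3], [4], [5], [6], [7], [8]
  1-simplices (27): (27 of them)
  2-simplices (18): [0,2,4], [0,2,5], [0,4,7], [0,5,8], [0,6,7], [0,6,8], [1,2,3], [1,2,6], [1,3,7], [1,4,7], [1,4,8], [1,6,8], [2,3,4], [2,5,6], [3,4,8], [3,5,7], [3,5,8], [5,6,7]

so the chain groups are C_0 ≅ Z^9, C_1 ≅ Z^27, C_2 ≅ Z^18.

The boundary map ∂_1: C_1 → C_0 is given by ∂[p,q] = [q] − [p]. For instance
  ∂[5,7] = [7] − [5].
This gives a 9×27 integer matrix of rank 8; reducing to Smith normal form yields diagonal entries (1,1,1,1,1,1,1,1).

∂_2: C_2 → C_1 sends each 2-simplex [p,q,r] to [q,r] − [p,r] + [p,q]. For instance
  ∂[0,5,8] = [5,8] − [0,8] + [0,5],
  ∂[5,6,7] = [6,7] − [5,7] + [5,6].
The 27×18 boundary matrix has rank 18 and Smith normal form diag(1,1,1,1,1,1,1,1,1,1,1,1,1,1,1,1,1,2).

Now H_k = ker ∂_k / im ∂_{k+1}, so:

  H_1: rank ker ∂_1 − rank ∂_2 = (27 − 8) − 18 = 1, and ∂_2 has invariant factor 2 > 1, so H_1 ≅ Z ⊕ Z_2.

(K is a triangulation of the Klein bottle.)

H_1 = Z ⊕ Z_2.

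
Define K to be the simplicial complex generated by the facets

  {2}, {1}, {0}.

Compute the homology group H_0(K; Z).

H_0 ≅ Z^3.

Take the total order 0 < 1 < 2 on the vertex set. Then K (dimension 0) consists of the simplices:

  0-simplices (3): [0], [1], [2]

Hence C_0 ≅ Z^3.

Now H_k = ker ∂_k / im ∂_{k+1}, so:

  H_0: rank C_0 − rank ∂_1 = 3 − 0 = 3, and there is no ∂_1, so H_0 = Z^3.

(K is a triangulation of a set of 3 points.)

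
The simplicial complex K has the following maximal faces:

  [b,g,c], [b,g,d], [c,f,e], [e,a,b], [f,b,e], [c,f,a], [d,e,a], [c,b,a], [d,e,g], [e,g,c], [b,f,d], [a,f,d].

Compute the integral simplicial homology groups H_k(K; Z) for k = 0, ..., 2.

H_0 ≅ Z,  H_1 ≅ Z/2,  H_2 = 0.

Take the total order a < b < c < d < e < f < g on the vertex set. Then K (dimension 2) consists of the simplices:

  0-simplices (7): a, b, c, d, e, f, g
  1-simplices (18): ab, ac, ad, ae, af, bc, bd, be, bf, bg, ce, cf, cg, de, df, dg, ef, eg
  2-simplices (12): abc, abe, acf, ade, adf, bcg, bdf, bdg, bef, cef, ceg, deg

Hence C_0 ≅ Z^7, C_1 ≅ Z^18, C_2 ≅ Z^12.

∂_1: C_1 → C_0 is given by ∂[p,q] = [q] − [p].
This gives a 7×18 integer matrix of rank 6; reducing to Smith normal form yields diagonal entries (1,1,1,1,1,1).

The boundary map ∂_2: C_2 → C_1 sends each 2-simplex [p,q,r] to [q,r] − [p,r] + [p,q]. For instance
  ∂bdf = df − bf + bd,
  ∂bef = ef − bf + be.
The 18×12 boundary matrix has rank 12 and Smith normal form diag(1,1,1,1,1,1,1,1,1,1,1,2).

From H_k ≅ ker(∂_k) / im(∂_{k+1}) we obtain:

  H_0: rank C_0 − rank ∂_1 = 7 − 6 = 1, and the invariant factors of ∂_1 are all 1, so H_0 ≅ Z.
  H_1: rank ker ∂_1 − rank ∂_2 = (18 − 6) − 12 = 0, and ∂_2 has invariant factor 2 > 1, so H_1 ≅ Z/2.
  H_2: rank ker ∂_2 − rank ∂_3 = (12 − 12) − 0 = 0, and there is no ∂_3, so H_2 ≅ 0.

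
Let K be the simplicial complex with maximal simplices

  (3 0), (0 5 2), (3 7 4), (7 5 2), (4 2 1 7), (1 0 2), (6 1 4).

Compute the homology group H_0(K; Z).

H_0 = Z.

K has 8 vertices, 16 edges, 9 triangles, 1 3-simplex.
rank ∂_0 = 0, rank ∂_1 = 7 ⇒ b_0 = 8 − 0 − 7 = 1; all invariant factors of ∂_1 are 1 so no torsion. So H_0 = Z.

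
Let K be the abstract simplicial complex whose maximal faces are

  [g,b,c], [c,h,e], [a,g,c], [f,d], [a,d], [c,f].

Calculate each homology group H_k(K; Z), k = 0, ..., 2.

Take the total order a < b < c < d < e < f < g < h on the vertex set. Then K (dimension 2) consists of the simplices:

  0-simplices (8): a, b, c, d, e, f, g, h
  1-simplices (11): ac, ad, ag, bc, bg, ce, cf, cg, ch, df, eh
  2-simplices (3): acg, bcg, ceh

so the chain groups are C_0 ≅ Z^8, C_1 ≅ Z^11, C_2 ≅ Z^3.

∂_1: C_1 → C_0 is given by ∂[p,q] = [q] − [p]. For instance
  ∂cg = g − c.
The 8×11 boundary matrix has rank 7 and Smith normal form diag(1,1,1,1,1,1,1).

The boundary map ∂_2: C_2 → C_1 acts by ∂[p,q,r] = [q,r] − [p,r] + [p,q]. For instance
  ∂acg = cg − ag + ac,
  ∂ceh = eh − ch + ce.
This gives a 11×3 integer matrix of rank 3; reducing to Smith normal form yields diagonal entries (1,1,1).

Reading off H_k = ker ∂_k / im ∂_{k+1}:

  H_0: rank C_0 − rank ∂_1 = 8 − 7 = 1, and the invariant factors of ∂_1 are all 1, so H_0 = Z.
  H_1: rank ker ∂_1 − rank ∂_2 = (11 − 7) − 3 = 1, and the invariant factors of ∂_2 are all 1, so H_1 = Z.
  H_2: rank ker ∂_2 − rank ∂_3 = (3 − 3) − 0 = 0, and there is no ∂_3, so H_2 = 0.

As a check, the Euler characteristic is 8 − 11 + 3 = 0, which agrees with 1 − 1 + 0 = 0.

H_0 = Z,  H_1 = Z,  H_2 = 0.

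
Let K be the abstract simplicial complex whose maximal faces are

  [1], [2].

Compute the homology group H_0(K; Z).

H_0 ≅ Z^2.

Fix the vertex order 1 < 2 and write every simplex with vertices in increasing order. Then dim K = 0 and the simplices of K are:

  0-simplices (2): [1], [2]

Hence C_0 ≅ Z^2.

Computing H_k = (kernel of ∂_k) / (image of ∂_{k+1}):

  H_0: rank C_0 − rank ∂_1 = 2 − 0 = 2, and there is no ∂_1, so H_0 ≅ Z^2.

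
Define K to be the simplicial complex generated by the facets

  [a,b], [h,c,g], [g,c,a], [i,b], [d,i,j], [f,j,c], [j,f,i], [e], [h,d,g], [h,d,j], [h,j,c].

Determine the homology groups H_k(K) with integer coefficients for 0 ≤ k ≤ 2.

H_0 ≅ Z^2,  H_1 ≅ Z,  H_2 = 0.

Fix the vertex order a < b < c < d < e < f < g < h < i < j and write every simplex with vertices in increasing order. Then dim K = 2 and the simplices of K are:

  0-simplices (10): a, b, c, d, e, f, g, h, i, j
  1-simplices (17): ab, ac, ag, bi, cf, cg, ch, cj, dg, dh, di, dj, fi, fj, gh, hj, ij
  2-simplices (8): acg, cfj, cgh, chj, dgh, dhj, dij, fij

giving chain groups C_0 ≅ Z^10, C_1 ≅ Z^17, C_2 ≅ Z^8.

Boundary ∂_1: C_1 → C_0 is given by ∂[p,q] = [q] − [p]. For instance
  ∂ag = g − a.
The 10×17 boundary matrix has rank 8 and Smith normal form diag(1,1,1,1,1,1,1,1).

The boundary map ∂_2: C_2 → C_1 sends each 2-simplex [p,q,r] to [q,r] − [p,r] + [p,q]. For instance
  ∂chj = hj − cj + ch,
  ∂dij = ij − dj + di.
The 17×8 boundary matrix has rank 8 and Smith normal form diag(1,1,1,1,1,1,1,1).

From H_k ≅ ker(∂_k) / im(∂_{k+1}) we obtain:

  H_0: rank C_0 − rank ∂_1 = 10 − 8 = 2, and the invariant factors of ∂_1 are all 1, so H_0 ≅ Z^2.
  H_1: rank ker ∂_1 − rank ∂_2 = (17 − 8) − 8 = 1, and the invariant factors of ∂_2 are all 1, so H_1 ≅ Z.
  H_2: rank ker ∂_2 − rank ∂_3 = (8 − 8) − 0 = 0, and there is no ∂_3, so H_2 ≅ 0.

As a check, the Euler characteristic is 10 − 17 + 8 = 1, which agrees with 2 − 1 + 0 = 1.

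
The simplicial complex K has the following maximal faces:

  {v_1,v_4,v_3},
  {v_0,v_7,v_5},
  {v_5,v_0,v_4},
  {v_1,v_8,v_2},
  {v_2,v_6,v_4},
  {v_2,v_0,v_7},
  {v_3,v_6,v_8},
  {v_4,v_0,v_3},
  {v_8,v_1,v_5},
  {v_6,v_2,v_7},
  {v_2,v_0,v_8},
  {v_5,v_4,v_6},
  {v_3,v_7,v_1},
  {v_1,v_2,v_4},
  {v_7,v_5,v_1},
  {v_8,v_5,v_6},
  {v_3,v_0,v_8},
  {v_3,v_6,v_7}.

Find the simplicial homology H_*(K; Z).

Fix the vertex order v_0 < v_1 < v_2 < v_3 < v_4 < v_5 < v_6 < v_7 < v_8 and write every simplex with vertices in increasing order. Then dim K = 2 and the simplices of K are:

  0-simplices (9): [v_0], [v_1], [v_2], [v_3], [v_4], [v_5], [v_6], [v_7], [v_8]
  1-simplices (27): (27 of them)
  2-simplices (18): (18 of them)

Hence C_0 ≅ Z^9, C_1 ≅ Z^27, C_2 ≅ Z^18.

Boundary ∂_1: C_1 → C_0 maps an edge to its endpoints' difference, ∂[p,q] = q − p. For instance
  ∂[v_6,v_7] = [v_7] − [v_6].
This gives a 9×27 integer matrix of rank 8; reducing to Smith normal form yields diagonal entries (1,1,1,1,1,1,1,1).

Boundary ∂_2: C_2 → C_1 acts by ∂[p,q,r] = [q,r] − [p,r] + [p,q]. For instance
  ∂[v_1,v_3,v_4] = [v_3,v_4] − [v_1,v_4] + [v_1,v_3],
  ∂[v_1,v_5,v_8] = [v_5,v_8] − [v_1,v_8] + [v_1,v_5].
This gives a 27×18 integer matrix of rank 17; reducing to Smith normal form yields diagonal entries (1,1,1,1,1,1,1,1,1,1,1,1,1,1,1,1,1).

From H_k ≅ ker(∂_k) / im(∂_{k+1}) we obtain:

  H_0: rank C_0 − rank ∂_1 = 9 − 8 = 1, and the invariant factors of ∂_1 are all 1, so H_0 = Z.
  H_1: rank ker ∂_1 − rank ∂_2 = (27 − 8) − 17 = 2, and the invariant factors of ∂_2 are all 1, so H_1 = Z^2.
  H_2: rank ker ∂_2 − rank ∂_3 = (18 − 17) − 0 = 1, and there is no ∂_3, so H_2 = Z.

H_0 ≅ Z,  H_1 ≅ Z^2,  H_2 ≅ Z.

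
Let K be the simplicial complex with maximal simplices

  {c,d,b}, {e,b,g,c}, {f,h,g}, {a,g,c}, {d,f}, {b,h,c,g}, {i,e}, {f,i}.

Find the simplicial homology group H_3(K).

Fix the vertex order a < b < c < d < e < f < g < h < i and write every simplex with vertices in increasing order. Then dim K = 3 and the simplices of K are:

  0-simplices (9): a, b, c, d, e, f, g, h, i
  1-simplices (18): ac, ag, bc, bd, be, bg, bh, cd, ce, cg, ch, df, eg, ei, fg, fh, fi, gh
  2-simplices (10): acg, bcd, bce, bcg, bch, beg, bgh, ceg, cgh, fgh
  3-simplices (2): bceg, bcgh

giving chain groups C_0 ≅ Z^9, C_1 ≅ Z^18, C_2 ≅ Z^10, C_3 ≅ Z^2.

Boundary ∂_1: C_1 → C_0 sends each edge [p,q] (with p < q) to q − p. For instance
  ∂fi = i − f.
The resulting 9×18 matrix has rank 8, and its Smith normal form has invariant factors (1,1,1,1,1,1,1,1).

Boundary ∂_2: C_2 → C_1 maps a triangle to the signed sum of its edges. For instance
  ∂bgh = gh − bh + bg,
  ∂bce = ce − be + bc.
The 18×10 boundary matrix has rank 8 and Smith normal form diag(1,1,1,1,1,1,1,1).

The boundary map ∂_3: C_3 → C_2 sends each 3-simplex σ to the alternating sum Σ_i (−1)^i (σ with its i-th vertex removed). For instance
  ∂bcgh = cgh − bgh + bch − bcg,
  ∂bceg = ceg − beg + bcg − bce.
The 10×2 boundary matrix has rank 2 and Smith normal form diag(1,1).

Computing H_k = (kernel of ∂_k) / (image of ∂_{k+1}):

  H_3: rank ker ∂_3 − rank ∂_4 = (2 − 2) − 0 = 0, and there is no ∂_4, so H_3 ≅ 0.

H_3 ≅ 0.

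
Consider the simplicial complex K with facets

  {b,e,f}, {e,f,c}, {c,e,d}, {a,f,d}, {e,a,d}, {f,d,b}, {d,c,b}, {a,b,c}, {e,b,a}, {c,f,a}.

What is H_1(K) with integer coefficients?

We work with the vertex ordering a < b < c < d < e < f. The simplices of K, each written with vertices in increasing order, are:

  0-simplices (6): a, b, c, d, e, f
  1-simplices (15): ab, ac, ad, ae, af, bc, bd, be, bf, cd, ce, cf, de, df, ef
  2-simplices (10): abc, abe, acf, ade, adf, bcd, bdf, bef, cde, cef

so the chain groups are C_0 ≅ Z^6, C_1 ≅ Z^15, C_2 ≅ Z^10.

∂_1: C_1 → C_0 is given by ∂[p,q] = [q] − [p].
This gives a 6×15 integer matrix of rank 5; reducing to Smith normal form yields diagonal entries (1,1,1,1,1).

Boundary ∂_2: C_2 → C_1 acts by ∂[p,q,r] = [q,r] − [p,r] + [p,q]. For instance
  ∂cef = ef − cf + ce,
  ∂adf = df − af + ad.
As a 15×10 matrix over Z this has rank 10, with invariant factors (1,1,1,1,1,1,1,1,1,2).

Reading off H_k = ker ∂_k / im ∂_{k+1}:

  H_1: rank ker ∂_1 − rank ∂_2 = (15 − 5) − 10 = 0, and ∂_2 has invariant factor 2 > 1, so H_1 ≅ Z/2Z.

H_1 = Z/2Z.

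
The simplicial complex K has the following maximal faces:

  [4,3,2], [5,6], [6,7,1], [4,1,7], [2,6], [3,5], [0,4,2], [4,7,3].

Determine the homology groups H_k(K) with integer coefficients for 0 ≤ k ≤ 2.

Order the vertices as 0 < 1 < 2 < 3 < 4 < 5 < 6 < 7. Listing each simplex with vertices in this order, K has dimension 2 with simplices:

  0-simplices (8): [0], [1], [2], [3], [4], [5], [6], [7]
  1-simplices (14): [0,2], [0,4], [1,4], [1,6], [1,7], [2,3], [2,4], [2,6], [3,4], [3,5], [3,7], [4,7], [5,6], [6,7]
  2-simplices (5): [0,2,4], [1,4,7], [1,6,7], [2,3,4], [3,4,7]

Hence C_0 ≅ Z^8, C_1 ≅ Z^14, C_2 ≅ Z^5.

Boundary ∂_1: C_1 → C_0 sends each edge [p,q] (with p < q) to q − p.
This gives a 8×14 integer matrix of rank 7; reducing to Smith normal form yields diagonal entries (1,1,1,1,1,1,1).

Boundary ∂_2: C_2 → C_1 sends each 2-simplex [p,q,r] to [q,r] − [p,r] + [p,q]. For instance
  ∂[1,4,7] = [4,7] − [1,7] + [1,4],
  ∂[2,3,4] = [3,4] − [2,4] + [2,3].
As a 14×5 matrix over Z this has rank 5, with invariant factors (1,1,1,1,1).

Computing H_k = (kernel of ∂_k) / (image of ∂_{k+1}):

  H_0: rank C_0 − rank ∂_1 = 8 − 7 = 1, and the invariant factors of ∂_1 are all 1, so H_0 ≅ Z.
  H_1: rank ker ∂_1 − rank ∂_2 = (14 − 7) − 5 = 2, and the invariant factors of ∂_2 are all 1, so H_1 ≅ Z^2.
  H_2: rank ker ∂_2 − rank ∂_3 = (5 − 5) − 0 = 0, and there is no ∂_3, so H_2 ≅ 0.

H_0 ≅ Z,  H_1 ≅ Z^2,  H_2 = 0.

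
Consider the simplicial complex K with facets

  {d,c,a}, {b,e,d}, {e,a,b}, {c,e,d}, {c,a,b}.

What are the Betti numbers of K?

Fix the vertex order a < b < c < d < e and write every simplex with vertices in increasing order. Then dim K = 2 and the simplices of K are:

  0-simplices (5): a, b, c, d, e
  1-simplices (10): ab, ac, ad, ae, bc, bd, be, cd, ce, de
  2-simplices (5): abc, abe, acd, bde, cde

giving chain groups C_0 ≅ Z^5, C_1 ≅ Z^10, C_2 ≅ Z^5.

The boundary map ∂_1: C_1 → C_0 maps an edge to its endpoints' difference, ∂[p,q] = q − p. For instance
  ∂ab = b − a.
This gives a 5×10 integer matrix of rank 4; reducing to Smith normal form yields diagonal entries (1,1,1,1).

∂_2: C_2 → C_1 maps a triangle to the signed sum of its edges. For instance
  ∂acd = cd − ad + ac,
  ∂abe = be − ae + ab.
This gives a 10×5 integer matrix of rank 5; reducing to Smith normal form yields diagonal entries (1,1,1,1,1).

Now H_k = ker ∂_k / im ∂_{k+1}, so:

  H_0: rank C_0 − rank ∂_1 = 5 − 4 = 1, and the invariant factors of ∂_1 are all 1, so H_0 = Z.
  H_1: rank ker ∂_1 − rank ∂_2 = (10 − 4) − 5 = 1, and the invariant factors of ∂_2 are all 1, so H_1 = Z.
  H_2: rank ker ∂_2 − rank ∂_3 = (5 − 5) − 0 = 0, and there is no ∂_3, so H_2 = 0.

As a check, the Euler characteristic is 5 − 10 + 5 = 0, which agrees with 1 − 1 + 0 = 0.

Hence the Betti numbers are b_0 = 1, b_1 = 1, b_2 = 0.

b_0 = 1, b_1 = 1, b_2 = 0.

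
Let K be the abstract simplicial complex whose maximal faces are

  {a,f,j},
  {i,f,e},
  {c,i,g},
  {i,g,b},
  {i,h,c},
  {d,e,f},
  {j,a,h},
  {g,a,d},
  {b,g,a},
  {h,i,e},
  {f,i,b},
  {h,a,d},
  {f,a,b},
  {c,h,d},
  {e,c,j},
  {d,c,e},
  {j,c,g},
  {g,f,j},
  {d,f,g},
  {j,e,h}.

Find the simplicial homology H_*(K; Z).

H_0 ≅ Z,  H_1 ≅ Z ⊕ Z/2,  H_2 = 0.

K has 10 vertices, 30 edges, 20 triangles.
rank ∂_0 = 0, rank ∂_1 = 9 ⇒ b_0 = 10 − 0 − 9 = 1; all invariant factors of ∂_1 are 1 so no torsion. So H_0 = Z.
rank ∂_1 = 9, rank ∂_2 = 20 ⇒ b_1 = 30 − 9 − 20 = 1; ∂_2 has invariant factor(s) [2] giving torsion. So H_1 = Z ⊕ Z/2.
rank ∂_2 = 20, rank ∂_3 = 0 ⇒ b_2 = 20 − 20 − 0 = 0. So H_2 = 0.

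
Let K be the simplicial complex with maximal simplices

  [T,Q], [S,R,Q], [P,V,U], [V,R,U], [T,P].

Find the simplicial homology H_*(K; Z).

Take the total order P < Q < R < S < T < U < V on the vertex set. Then K (dimension 2) consists of the simplices:

  0-simplices (7): P, Q, R, S, T, U, V
  1-simplices (10): PT, PU, PV, QR, QS, QT, RS, RU, RV, UV
  2-simplices (3): PUV, QRS, RUV

giving chain groups C_0 ≅ Z^7, C_1 ≅ Z^10, C_2 ≅ Z^3.

∂_1: C_1 → C_0 is given by ∂[p,q] = [q] − [p].
This gives a 7×10 integer matrix of rank 6; reducing to Smith normal form yields diagonal entries (1,1,1,1,1,1).

The boundary map ∂_2: C_2 → C_1 maps a triangle to the signed sum of its edges. For instance
  ∂RUV = UV − RV + RU,
  ∂PUV = UV − PV + PU.
The resulting 10×3 matrix has rank 3, and its Smith normal form has invariant factors (1,1,1).

Reading off H_k = ker ∂_k / im ∂_{k+1}:

  H_0: rank C_0 − rank ∂_1 = 7 − 6 = 1, and the invariant factors of ∂_1 are all 1, so H_0 = Z.
  H_1: rank ker ∂_1 − rank ∂_2 = (10 − 6) − 3 = 1, and the invariant factors of ∂_2 are all 1, so H_1 = Z.
  H_2: rank ker ∂_2 − rank ∂_3 = (3 − 3) − 0 = 0, and there is no ∂_3, so H_2 = 0.

H_0 ≅ Z,  H_1 ≅ Z,  H_2 = 0.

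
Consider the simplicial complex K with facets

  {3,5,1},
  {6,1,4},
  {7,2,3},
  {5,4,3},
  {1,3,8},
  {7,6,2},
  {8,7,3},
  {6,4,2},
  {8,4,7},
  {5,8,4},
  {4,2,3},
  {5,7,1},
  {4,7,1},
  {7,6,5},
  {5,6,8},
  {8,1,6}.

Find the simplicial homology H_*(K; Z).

H_0 ≅ Z,  H_1 ≅ Z^2,  H_2 ≅ Z.

K has 8 vertices, 24 edges, 16 triangles.
rank ∂_0 = 0, rank ∂_1 = 7 ⇒ b_0 = 8 − 0 − 7 = 1; all invariant factors of ∂_1 are 1 so no torsion. So H_0 = Z.
rank ∂_1 = 7, rank ∂_2 = 15 ⇒ b_1 = 24 − 7 − 15 = 2; all invariant factors of ∂_2 are 1 so no torsion. So H_1 = Z^2.
rank ∂_2 = 15, rank ∂_3 = 0 ⇒ b_2 = 16 − 15 − 0 = 1. So H_2 = Z.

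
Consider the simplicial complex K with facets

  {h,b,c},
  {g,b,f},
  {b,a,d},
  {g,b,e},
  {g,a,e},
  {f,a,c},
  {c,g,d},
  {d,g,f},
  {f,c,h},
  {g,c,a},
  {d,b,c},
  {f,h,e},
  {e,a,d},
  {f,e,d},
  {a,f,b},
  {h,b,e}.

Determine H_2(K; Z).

H_2 = Z.

Take the total order a < b < c < d < e < f < g < h on the vertex set. Then K (dimension 2) consists of the simplices:

  0-simplices (8): a, b, c, d, e, f, g, h
  1-simplices (24): ab, ac, ad, ae, af, ag, bc, bd, be, bf, bg, bh, cd, cf, cg, ch, de, df, dg, ef, eg, eh, fg, fh
  2-simplices (16): abd, abf, acf, acg, ade, aeg, bcd, bch, beg, beh, bfg, cdg, cfh, def, dfg, efh

giving chain groups C_0 ≅ Z^8, C_1 ≅ Z^24, C_2 ≅ Z^16.

∂_1: C_1 → C_0 maps an edge to its endpoints' difference, ∂[p,q] = q − p. For instance
  ∂fg = g − f.
This gives a 8×24 integer matrix of rank 7; reducing to Smith normal form yields diagonal entries (1,1,1,1,1,1,1).

The boundary map ∂_2: C_2 → C_1 sends each 2-simplex [p,q,r] to [q,r] − [p,r] + [p,q]. For instance
  ∂bcd = cd − bd + bc,
  ∂acg = cg − ag + ac.
This gives a 24×16 integer matrix of rank 15; reducing to Smith normal form yields diagonal entries (1,1,1,1,1,1,1,1,1,1,1,1,1,1,1).

From H_k ≅ ker(∂_k) / im(∂_{k+1}) we obtain:

  H_2: rank ker ∂_2 − rank ∂_3 = (16 − 15) − 0 = 1, and there is no ∂_3, so H_2 = Z.

(K is a triangulation of the torus T^2.)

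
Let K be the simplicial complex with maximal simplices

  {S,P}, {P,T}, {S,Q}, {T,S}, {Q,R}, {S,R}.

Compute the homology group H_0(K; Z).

Take the total order P < Q < R < S < T on the vertex set. Then K (dimension 1) consists of the simplices:

  0-simplices (5): P, Q, R, S, T
  1-simplices (6): PS, PT, QR, QS, RS, ST

giving chain groups C_0 ≅ Z^5, C_1 ≅ Z^6.

∂_1: C_1 → C_0 sends each edge [p,q] (with p < q) to q − p.
The resulting 5×6 matrix has rank 4, and its Smith normal form has invariant factors (1,1,1,1).

Computing H_k = (kernel of ∂_k) / (image of ∂_{k+1}):

  H_0: rank C_0 − rank ∂_1 = 5 − 4 = 1, and the invariant factors of ∂_1 are all 1, so H_0 = Z.

H_0 = Z.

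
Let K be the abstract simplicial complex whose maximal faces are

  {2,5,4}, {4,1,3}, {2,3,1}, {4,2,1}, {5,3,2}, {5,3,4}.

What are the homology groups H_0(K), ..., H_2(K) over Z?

Order the vertices as 1 < 2 < 3 < 4 < 5. Listing each simplex with vertices in this order, K has dimension 2 with simplices:

  0-simplices (5): [1], [2], [3], [4], [5]
  1-simplices (9): [1,2], [1,3], [1,4], [2,3], [2,4], [2,5], [3,4], [3,5], [4,5]
  2-simplices (6): [1,2,3], [1,2,4], [1,3,4], [2,3,5], [2,4,5], [3,4,5]

Hence C_0 ≅ Z^5, C_1 ≅ Z^9, C_2 ≅ Z^6.

Boundary ∂_1: C_1 → C_0 is given by ∂[p,q] = [q] − [p]. For instance
  ∂[2,5] = [5] − [2].
This gives a 5×9 integer matrix of rank 4; reducing to Smith normal form yields diagonal entries (1,1,1,1).

Boundary ∂_2: C_2 → C_1 acts by ∂[p,q,r] = [q,r] − [p,r] + [p,q]. For instance
  ∂[3,4,5] = [4,5] − [3,5] + [3,4],
  ∂[2,4,5] = [4,5] − [2,5] + [2,4].
This gives a 9×6 integer matrix of rank 5; reducing to Smith normal form yields diagonal entries (1,1,1,1,1).

Computing H_k = (kernel of ∂_k) / (image of ∂_{k+1}):

  H_0: rank C_0 − rank ∂_1 = 5 − 4 = 1, and the invariant factors of ∂_1 are all 1, so H_0 = Z.
  H_1: rank ker ∂_1 − rank ∂_2 = (9 − 4) − 5 = 0, and the invariant factors of ∂_2 are all 1, so H_1 = 0.
  H_2: rank ker ∂_2 − rank ∂_3 = (6 − 5) − 0 = 1, and there is no ∂_3, so H_2 = Z.

H_0 ≅ Z,  H_1 = 0,  H_2 ≅ Z.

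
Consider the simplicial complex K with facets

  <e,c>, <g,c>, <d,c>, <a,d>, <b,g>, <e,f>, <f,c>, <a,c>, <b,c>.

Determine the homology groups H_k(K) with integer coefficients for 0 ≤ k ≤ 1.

Fix the vertex order a < b < c < d < e < f < g and write every simplex with vertices in increasing order. Then dim K = 1 and the simplices of K are:

  0-simplices (7): a, b, c, d, e, f, g
  1-simplices (9): ac, ad, bc, bg, cd, ce, cf, cg, ef

so the chain groups are C_0 ≅ Z^7, C_1 ≅ Z^9.

∂_1: C_1 → C_0 maps an edge to its endpoints' difference, ∂[p,q] = q − p.
This gives a 7×9 integer matrix of rank 6; reducing to Smith normal form yields diagonal entries (1,1,1,1,1,1).

From H_k ≅ ker(∂_k) / im(∂_{k+1}) we obtain:

  H_0: rank C_0 − rank ∂_1 = 7 − 6 = 1, and the invariant factors of ∂_1 are all 1, so H_0 = Z.
  H_1: rank ker ∂_1 − rank ∂_2 = (9 − 6) − 0 = 3, and there is no ∂_2, so H_1 = Z^3.

H_0 = Z,  H_1 = Z^3.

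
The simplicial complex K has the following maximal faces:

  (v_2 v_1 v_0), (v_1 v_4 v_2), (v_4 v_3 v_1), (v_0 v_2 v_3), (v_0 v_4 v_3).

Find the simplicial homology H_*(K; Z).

H_0 ≅ Z,  H_1 ≅ Z,  H_2 = 0.

K has 5 vertices, 10 edges, 5 triangles.
rank ∂_0 = 0, rank ∂_1 = 4 ⇒ b_0 = 5 − 0 − 4 = 1; all invariant factors of ∂_1 are 1 so no torsion. So H_0 ≅ Z.
rank ∂_1 = 4, rank ∂_2 = 5 ⇒ b_1 = 10 − 4 − 5 = 1; all invariant factors of ∂_2 are 1 so no torsion. So H_1 ≅ Z.
rank ∂_2 = 5, rank ∂_3 = 0 ⇒ b_2 = 5 − 5 − 0 = 0. So H_2 ≅ 0.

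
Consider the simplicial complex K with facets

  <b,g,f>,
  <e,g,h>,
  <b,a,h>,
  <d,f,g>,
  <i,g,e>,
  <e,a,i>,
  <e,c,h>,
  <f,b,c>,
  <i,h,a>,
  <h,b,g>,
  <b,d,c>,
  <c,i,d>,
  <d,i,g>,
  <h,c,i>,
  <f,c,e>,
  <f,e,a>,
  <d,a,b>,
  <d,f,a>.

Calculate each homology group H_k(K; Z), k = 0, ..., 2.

H_0 = Z,  H_1 = Z × Z/2,  H_2 = 0.

Take the total order a < b < c < d < e < f < g < h < i on the vertex set. Then K (dimension 2) consists of the simplices:

  0-simplices (9): a, b, c, d, e, f, g, h, i
  1-simplices (27): ab, ad, ae, af, ah, ai, bc, bd, bf, bg, bh, cd, ce, cf, ch, ci, df, dg, di, ef, eg, eh, ei, fg, gh, gi, hi
  2-simplices (18): abd, abh, adf, aef, aei, ahi, bcd, bcf, bfg, bgh, cdi, cef, ceh, chi, dfg, dgi, egh, egi

so the chain groups are C_0 ≅ Z^9, C_1 ≅ Z^27, C_2 ≅ Z^18.

The boundary map ∂_1: C_1 → C_0 sends each edge [p,q] (with p < q) to q − p. For instance
  ∂eg = g − e.
The 9×27 boundary matrix has rank 8 and Smith normal form diag(1,1,1,1,1,1,1,1).

The boundary map ∂_2: C_2 → C_1 acts by ∂[p,q,r] = [q,r] − [p,r] + [p,q]. For instance
  ∂abh = bh − ah + ab,
  ∂bfg = fg − bg + bf.
The resulting 27×18 matrix has rank 18, and its Smith normal form has invariant factors (1,1,1,1,1,1,1,1,1,1,1,1,1,1,1,1,1,2).

Computing H_k = (kernel of ∂_k) / (image of ∂_{k+1}):

  H_0: rank C_0 − rank ∂_1 = 9 − 8 = 1, and the invariant factors of ∂_1 are all 1, so H_0 ≅ Z.
  H_1: rank ker ∂_1 − rank ∂_2 = (27 − 8) − 18 = 1, and ∂_2 has invariant factor 2 > 1, so H_1 ≅ Z × Z/2.
  H_2: rank ker ∂_2 − rank ∂_3 = (18 − 18) − 0 = 0, and there is no ∂_3, so H_2 ≅ 0.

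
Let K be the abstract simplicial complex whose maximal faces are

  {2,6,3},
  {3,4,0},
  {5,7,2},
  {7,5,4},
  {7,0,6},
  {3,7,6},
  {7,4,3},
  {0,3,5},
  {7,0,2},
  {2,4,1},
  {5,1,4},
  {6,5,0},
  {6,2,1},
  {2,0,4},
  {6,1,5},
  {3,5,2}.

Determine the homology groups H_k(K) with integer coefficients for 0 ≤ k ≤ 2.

Order the vertices as 0 < 1 < 2 < 3 < 4 < 5 < 6 < 7. Listing each simplex with vertices in this order, K has dimension 2 with simplices:

  0-simplices (8): [0], [1], [2], [3], [4], [5], [6], [7]
  1-simplices (24): (24 of them)
  2-simplices (16): [0,2,4], [0,2,7], [0,3,4], [0,3,5], [0,5,6], [0,6,7], [1,2,4], [1,2,6], [1,4,5], [1,5,6], [2,3,5], [2,3,6], [2,5,7], [3,4,7], [3,6,7], [4,5,7]

Hence C_0 ≅ Z^8, C_1 ≅ Z^24, C_2 ≅ Z^16.

The boundary map ∂_1: C_1 → C_0 sends each edge [p,q] (with p < q) to q − p.
As a 8×24 matrix over Z this has rank 7, with invariant factors (1,1,1,1,1,1,1).

∂_2: C_2 → C_1 maps a triangle to the signed sum of its edges. For instance
  ∂[0,5,6] = [5,6] − [0,6] + [0,5],
  ∂[3,4,7] = [4,7] − [3,7] + [3,4].
This gives a 24×16 integer matrix of rank 15; reducing to Smith normal form yields diagonal entries (1,1,1,1,1,1,1,1,1,1,1,1,1,1,1).

Reading off H_k = ker ∂_k / im ∂_{k+1}:

  H_0: rank C_0 − rank ∂_1 = 8 − 7 = 1, and the invariant factors of ∂_1 are all 1, so H_0 ≅ Z.
  H_1: rank ker ∂_1 − rank ∂_2 = (24 − 7) − 15 = 2, and the invariant factors of ∂_2 are all 1, so H_1 ≅ Z^2.
  H_2: rank ker ∂_2 − rank ∂_3 = (16 − 15) − 0 = 1, and there is no ∂_3, so H_2 ≅ Z.

H_0 = Z,  H_1 = Z^2,  H_2 = Z.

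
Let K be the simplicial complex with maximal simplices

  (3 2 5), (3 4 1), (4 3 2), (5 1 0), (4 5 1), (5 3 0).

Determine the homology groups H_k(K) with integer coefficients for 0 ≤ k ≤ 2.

H_0 ≅ Z,  H_1 ≅ Z,  H_2 = 0.

Order the vertices as 0 < 1 < 2 < 3 < 4 < 5. Listing each simplex with vertices in this order, K has dimension 2 with simplices:

  0-simplices (6): [0], [1], [2], [3], [4], [5]
  1-simplices (12): [0,1], [0,3], [0,5], [1,3], [1,4], [1,5], [2,3], [2,4], [2,5], [3,4], [3,5], [4,5]
  2-simplices (6): [0,1,5], [0,3,5], [1,3,4], [1,4,5], [2,3,4], [2,3,5]

so the chain groups are C_0 ≅ Z^6, C_1 ≅ Z^12, C_2 ≅ Z^6.

∂_1: C_1 → C_0 sends each edge [p,q] (with p < q) to q − p.
The 6×12 boundary matrix has rank 5 and Smith normal form diag(1,1,1,1,1).

∂_2: C_2 → C_1 acts by ∂[p,q,r] = [q,r] − [p,r] + [p,q]. For instance
  ∂[0,3,5] = [3,5] − [0,5] + [0,3],
  ∂[2,3,4] = [3,4] − [2,4] + [2,3].
The 12×6 boundary matrix has rank 6 and Smith normal form diag(1,1,1,1,1,1).

Reading off H_k = ker ∂_k / im ∂_{k+1}:

  H_0: rank C_0 − rank ∂_1 = 6 − 5 = 1, and the invariant factors of ∂_1 are all 1, so H_0 = Z.
  H_1: rank ker ∂_1 − rank ∂_2 = (12 − 5) − 6 = 1, and the invariant factors of ∂_2 are all 1, so H_1 = Z.
  H_2: rank ker ∂_2 − rank ∂_3 = (6 − 6) − 0 = 0, and there is no ∂_3, so H_2 = 0.

As a check, the Euler characteristic is 6 − 12 + 6 = 0, which agrees with 1 − 1 + 0 = 0.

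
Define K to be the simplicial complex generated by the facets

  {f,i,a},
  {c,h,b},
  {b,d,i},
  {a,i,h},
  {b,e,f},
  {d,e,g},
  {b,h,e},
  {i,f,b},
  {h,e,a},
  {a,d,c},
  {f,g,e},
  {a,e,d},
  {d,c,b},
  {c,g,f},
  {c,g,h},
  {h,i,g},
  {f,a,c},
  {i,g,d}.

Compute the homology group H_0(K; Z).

H_0 = Z.

Order the vertices as a < b < c < d < e < f < g < h < i. Listing each simplex with vertices in this order, K has dimension 2 with simplices:

  0-simplices (9): a, b, c, d, e, f, g, h, i
  1-simplices (27): ac, ad, ae, af, ah, ai, bc, bd, be, bf, bh, bi, cd, cf, cg, ch, de, dg, di, ef, eg, eh, fg, fi, gh, gi, hi
  2-simplices (18): acd, acf, ade, aeh, afi, ahi, bcd, bch, bdi, bef, beh, bfi, cfg, cgh, deg, dgi, efg, ghi

Hence C_0 ≅ Z^9, C_1 ≅ Z^27, C_2 ≅ Z^18.

The boundary map ∂_1: C_1 → C_0 maps an edge to its endpoints' difference, ∂[p,q] = q − p.
The 9×27 boundary matrix has rank 8 and Smith normal form diag(1,1,1,1,1,1,1,1).

The boundary map ∂_2: C_2 → C_1 acts by ∂[p,q,r] = [q,r] − [p,r] + [p,q]. For instance
  ∂cgh = gh − ch + cg,
  ∂bdi = di − bi + bd.
The resulting 27×18 matrix has rank 17, and its Smith normal form has invariant factors (1,1,1,1,1,1,1,1,1,1,1,1,1,1,1,1,1).

Computing H_k = (kernel of ∂_k) / (image of ∂_{k+1}):

  H_0: rank C_0 − rank ∂_1 = 9 − 8 = 1, and the invariant factors of ∂_1 are all 1, so H_0 = Z.

(K is a triangulation of the torus T^2.)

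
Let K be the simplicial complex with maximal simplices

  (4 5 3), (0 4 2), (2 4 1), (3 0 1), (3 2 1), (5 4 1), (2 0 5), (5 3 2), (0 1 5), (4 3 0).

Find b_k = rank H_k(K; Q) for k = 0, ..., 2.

b_0 = 1, b_1 = 0, b_2 = 0.

Take the total order 0 < 1 < 2 < 3 < 4 < 5 on the vertex set. Then K (dimension 2) consists of the simplices:

  0-simplices (6): [0], [1], [2], [3], [4], [5]
  1-simplices (15): [0,1], [0,2], [0,3], [0,4], [0,5], [1,2], [1,3], [1,4], [1,5], [2,3], [2,4], [2,5], [3,4], [3,5], [4,5]
  2-simplices (10): [0,1,3], [0,1,5], [0,2,4], [0,2,5], [0,3,4], [1,2,3], [1,2,4], [1,4,5], [2,3,5], [3,4,5]

so the chain groups are C_0 ≅ Z^6, C_1 ≅ Z^15, C_2 ≅ Z^10.

Boundary ∂_1: C_1 → C_0 sends each edge [p,q] (with p < q) to q − p. For instance
  ∂[0,1] = [1] − [0].
The 6×15 boundary matrix has rank 5 and Smith normal form diag(1,1,1,1,1).

∂_2: C_2 → C_1 sends each 2-simplex [p,q,r] to [q,r] − [p,r] + [p,q]. For instance
  ∂[0,2,4] = [2,4] − [0,4] + [0,2],
  ∂[1,2,4] = [2,4] − [1,4] + [1,2].
As a 15×10 matrix over Z this has rank 10, with invariant factors (1,1,1,1,1,1,1,1,1,2).

Now H_k = ker ∂_k / im ∂_{k+1}, so:

  H_0: rank C_0 − rank ∂_1 = 6 − 5 = 1, and the invariant factors of ∂_1 are all 1, so H_0 = Z.
  H_1: rank ker ∂_1 − rank ∂_2 = (15 − 5) − 10 = 0, and ∂_2 has invariant factor 2 > 1, so H_1 = Z/2.
  H_2: rank ker ∂_2 − rank ∂_3 = (10 − 10) − 0 = 0, and there is no ∂_3, so H_2 = 0.

Hence the Betti numbers are b_0 = 1, b_1 = 0, b_2 = 0.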